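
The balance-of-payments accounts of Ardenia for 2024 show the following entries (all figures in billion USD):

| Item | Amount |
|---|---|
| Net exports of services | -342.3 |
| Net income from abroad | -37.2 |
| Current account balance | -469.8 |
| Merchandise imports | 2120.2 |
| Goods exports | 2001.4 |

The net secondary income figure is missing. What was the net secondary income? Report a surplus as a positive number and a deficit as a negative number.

28.5

Current account = goods balance + services balance + net primary income + net secondary income
Sum of the known components = -498.3
Net secondary income = CA - (known components) = -469.8 - (-498.3) = 28.5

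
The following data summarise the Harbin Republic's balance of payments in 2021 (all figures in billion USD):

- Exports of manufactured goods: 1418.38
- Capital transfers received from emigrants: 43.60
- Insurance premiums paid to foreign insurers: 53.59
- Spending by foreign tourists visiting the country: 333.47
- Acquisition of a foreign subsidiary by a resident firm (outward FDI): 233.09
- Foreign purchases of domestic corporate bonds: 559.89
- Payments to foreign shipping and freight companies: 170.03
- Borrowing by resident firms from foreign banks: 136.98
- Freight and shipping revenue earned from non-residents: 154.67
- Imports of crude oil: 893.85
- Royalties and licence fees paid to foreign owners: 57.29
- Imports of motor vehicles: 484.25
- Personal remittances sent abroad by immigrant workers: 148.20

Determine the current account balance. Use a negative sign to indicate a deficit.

99.31

Goods: -484.25 + 1418.38 - 893.85 = 40.28
Services: -170.03 + 154.67 - 53.59 - 57.29 + 333.47 = 207.23
Secondary income: -148.20
Current account = 40.28 + 207.23 + (-148.20) = 99.31
(Excluded from the current account — capital account: capital transfers received from emigrants 43.60; financial account: acquisition of a foreign subsidiary by a resident firm (outward FDI) 233.09, foreign purchases of domestic corporate bonds 559.89, borrowing by resident firms from foreign banks 136.98.)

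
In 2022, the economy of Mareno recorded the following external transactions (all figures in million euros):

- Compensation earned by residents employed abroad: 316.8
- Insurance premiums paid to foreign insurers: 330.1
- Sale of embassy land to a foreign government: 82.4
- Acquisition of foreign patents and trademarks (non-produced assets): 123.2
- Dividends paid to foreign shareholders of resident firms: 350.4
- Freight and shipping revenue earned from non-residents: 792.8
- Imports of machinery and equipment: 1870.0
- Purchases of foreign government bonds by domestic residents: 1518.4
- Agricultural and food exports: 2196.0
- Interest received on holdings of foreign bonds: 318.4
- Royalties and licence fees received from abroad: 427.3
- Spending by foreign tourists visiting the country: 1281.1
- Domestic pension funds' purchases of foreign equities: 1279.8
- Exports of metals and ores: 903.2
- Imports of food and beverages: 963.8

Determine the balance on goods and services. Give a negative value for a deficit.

Goods: -963.8 + 903.2 - 1870.0 + 2196.0 = 265.4
Services: 1281.1 - 330.1 + 427.3 + 792.8 = 2171.1
Trade balance = 265.4 + 2171.1 = 2436.5
(Excluded from the trade balance — primary income: compensation earned by residents employed abroad 316.8, dividends paid to foreign shareholders of resident firms 350.4, interest received on holdings of foreign bonds 318.4; capital account: sale of embassy land to a foreign government 82.4, acquisition of foreign patents and trademarks (non-produced assets) 123.2; financial account: purchases of foreign government bonds by domestic residents 1518.4, domestic pension funds' purchases of foreign equities 1279.8.)

2436.5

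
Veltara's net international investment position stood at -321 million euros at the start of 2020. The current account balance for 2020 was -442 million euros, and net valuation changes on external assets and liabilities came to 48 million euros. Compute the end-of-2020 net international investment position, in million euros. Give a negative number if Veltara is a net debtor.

-715

Change in NIIP = current account + net valuation change = -442 + 48 = -394
End-of-year NIIP = -321 + (-394) = -715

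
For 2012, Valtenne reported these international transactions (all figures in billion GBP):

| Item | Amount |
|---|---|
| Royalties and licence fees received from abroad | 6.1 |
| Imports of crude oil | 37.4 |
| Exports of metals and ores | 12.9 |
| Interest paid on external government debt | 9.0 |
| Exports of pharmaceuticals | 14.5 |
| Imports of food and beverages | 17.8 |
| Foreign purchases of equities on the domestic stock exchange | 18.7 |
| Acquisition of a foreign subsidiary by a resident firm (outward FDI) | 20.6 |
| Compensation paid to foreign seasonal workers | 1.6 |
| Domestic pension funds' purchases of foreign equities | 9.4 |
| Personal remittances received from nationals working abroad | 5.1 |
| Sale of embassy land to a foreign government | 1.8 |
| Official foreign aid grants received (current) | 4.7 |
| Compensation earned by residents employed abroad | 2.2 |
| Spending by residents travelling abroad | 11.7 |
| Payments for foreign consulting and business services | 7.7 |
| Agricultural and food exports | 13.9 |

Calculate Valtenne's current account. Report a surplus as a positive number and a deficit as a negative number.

Goods: -37.4 + 12.9 + 13.9 + 14.5 - 17.8 = -13.9
Services: -7.7 - 11.7 + 6.1 = -13.3
Primary income: -9.0 + 2.2 - 1.6 = -8.4
Secondary income: 4.7 + 5.1 = 9.8
Current account = (-13.9) + (-13.3) + (-8.4) + 9.8 = -25.8
(Excluded from the current account — financial account: foreign purchases of equities on the domestic stock exchange 18.7, acquisition of a foreign subsidiary by a resident firm (outward FDI) 20.6, domestic pension funds' purchases of foreign equities 9.4; capital account: sale of embassy land to a foreign government 1.8.)

-25.8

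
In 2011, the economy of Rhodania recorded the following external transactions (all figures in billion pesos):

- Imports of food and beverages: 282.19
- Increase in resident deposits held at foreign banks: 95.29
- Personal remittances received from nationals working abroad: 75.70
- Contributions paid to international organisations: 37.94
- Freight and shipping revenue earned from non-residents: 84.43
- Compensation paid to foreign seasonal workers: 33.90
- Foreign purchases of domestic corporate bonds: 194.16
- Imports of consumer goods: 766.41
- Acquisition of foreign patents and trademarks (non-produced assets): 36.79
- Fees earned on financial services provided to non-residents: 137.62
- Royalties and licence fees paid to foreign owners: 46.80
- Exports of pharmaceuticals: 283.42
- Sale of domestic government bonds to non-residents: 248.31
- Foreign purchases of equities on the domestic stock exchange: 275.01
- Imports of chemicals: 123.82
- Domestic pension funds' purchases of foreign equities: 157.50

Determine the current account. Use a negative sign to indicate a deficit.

-709.89

Goods: -766.41 + 283.42 - 123.82 - 282.19 = -889.00
Services: -46.80 + 84.43 + 137.62 = 175.25
Primary income: -33.90
Secondary income: -37.94 + 75.70 = 37.76
Current account = (-889.00) + 175.25 + (-33.90) + 37.76 = -709.89
(Excluded from the current account — financial account: increase in resident deposits held at foreign banks 95.29, foreign purchases of domestic corporate bonds 194.16, sale of domestic government bonds to non-residents 248.31, foreign purchases of equities on the domestic stock exchange 275.01, domestic pension funds' purchases of foreign equities 157.50; capital account: acquisition of foreign patents and trademarks (non-produced assets) 36.79.)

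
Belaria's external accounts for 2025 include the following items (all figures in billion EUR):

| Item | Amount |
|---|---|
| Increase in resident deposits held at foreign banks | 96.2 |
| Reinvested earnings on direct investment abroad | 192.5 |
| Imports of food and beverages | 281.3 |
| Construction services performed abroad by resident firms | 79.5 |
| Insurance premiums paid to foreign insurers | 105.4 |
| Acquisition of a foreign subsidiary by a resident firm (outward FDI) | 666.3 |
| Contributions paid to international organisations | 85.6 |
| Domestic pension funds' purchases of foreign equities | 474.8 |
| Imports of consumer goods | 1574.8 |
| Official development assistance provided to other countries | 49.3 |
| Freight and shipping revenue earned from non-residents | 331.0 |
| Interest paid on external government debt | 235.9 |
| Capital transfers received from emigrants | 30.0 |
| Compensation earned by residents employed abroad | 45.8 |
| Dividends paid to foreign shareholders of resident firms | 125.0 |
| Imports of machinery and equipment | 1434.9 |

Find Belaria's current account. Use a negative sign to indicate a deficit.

Goods: -281.3 - 1434.9 - 1574.8 = -3291.0
Services: 79.5 - 105.4 + 331.0 = 305.1
Primary income: 192.5 + 45.8 - 125.0 - 235.9 = -122.6
Secondary income: -85.6 - 49.3 = -134.9
Current account = (-3291.0) + 305.1 + (-122.6) + (-134.9) = -3243.4
(Excluded from the current account — financial account: increase in resident deposits held at foreign banks 96.2, acquisition of a foreign subsidiary by a resident firm (outward FDI) 666.3, domestic pension funds' purchases of foreign equities 474.8; capital account: capital transfers received from emigrants 30.0.)

-3243.4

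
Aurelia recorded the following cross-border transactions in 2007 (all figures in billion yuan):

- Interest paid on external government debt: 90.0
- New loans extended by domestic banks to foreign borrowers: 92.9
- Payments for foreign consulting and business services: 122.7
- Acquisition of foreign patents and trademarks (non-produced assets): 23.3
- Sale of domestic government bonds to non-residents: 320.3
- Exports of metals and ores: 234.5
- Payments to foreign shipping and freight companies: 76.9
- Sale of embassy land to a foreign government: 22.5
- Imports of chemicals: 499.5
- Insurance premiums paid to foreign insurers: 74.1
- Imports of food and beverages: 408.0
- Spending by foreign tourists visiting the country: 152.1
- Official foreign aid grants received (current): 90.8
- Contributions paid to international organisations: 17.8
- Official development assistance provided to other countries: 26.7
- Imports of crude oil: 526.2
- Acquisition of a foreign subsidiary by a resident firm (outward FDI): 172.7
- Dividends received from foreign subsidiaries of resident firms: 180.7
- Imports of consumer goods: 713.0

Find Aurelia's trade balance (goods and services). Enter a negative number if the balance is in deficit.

-2033.8

Goods: -408.0 - 526.2 - 499.5 - 713.0 + 234.5 = -1912.2
Services: -122.7 - 76.9 - 74.1 + 152.1 = -121.6
Trade balance = -1912.2 + (-121.6) = -2033.8
(Excluded from the trade balance — primary income: interest paid on external government debt 90.0, dividends received from foreign subsidiaries of resident firms 180.7; financial account: new loans extended by domestic banks to foreign borrowers 92.9, sale of domestic government bonds to non-residents 320.3, acquisition of a foreign subsidiary by a resident firm (outward FDI) 172.7; capital account: acquisition of foreign patents and trademarks (non-produced assets) 23.3, sale of embassy land to a foreign government 22.5; secondary income: official foreign aid grants received (current) 90.8, contributions paid to international organisations 17.8, official development assistance provided to other countries 26.7.)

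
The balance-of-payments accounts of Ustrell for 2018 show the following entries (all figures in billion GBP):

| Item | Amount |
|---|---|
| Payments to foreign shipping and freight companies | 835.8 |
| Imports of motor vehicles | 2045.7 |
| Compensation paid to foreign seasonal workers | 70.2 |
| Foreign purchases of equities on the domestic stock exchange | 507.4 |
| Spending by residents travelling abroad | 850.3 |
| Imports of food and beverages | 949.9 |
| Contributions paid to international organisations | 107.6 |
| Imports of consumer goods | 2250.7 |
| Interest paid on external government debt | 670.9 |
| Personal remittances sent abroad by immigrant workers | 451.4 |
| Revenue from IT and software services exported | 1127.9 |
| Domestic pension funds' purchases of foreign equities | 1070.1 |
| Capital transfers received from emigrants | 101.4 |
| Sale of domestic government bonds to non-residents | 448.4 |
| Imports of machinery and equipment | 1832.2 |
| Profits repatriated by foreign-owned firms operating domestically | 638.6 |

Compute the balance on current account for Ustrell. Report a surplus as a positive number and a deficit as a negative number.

-9575.4

Goods: -949.9 - 1832.2 - 2045.7 - 2250.7 = -7078.5
Services: 1127.9 - 850.3 - 835.8 = -558.2
Primary income: -670.9 - 70.2 - 638.6 = -1379.7
Secondary income: -107.6 - 451.4 = -559.0
Current account = (-7078.5) + (-558.2) + (-1379.7) + (-559.0) = -9575.4
(Excluded from the current account — financial account: foreign purchases of equities on the domestic stock exchange 507.4, domestic pension funds' purchases of foreign equities 1070.1, sale of domestic government bonds to non-residents 448.4; capital account: capital transfers received from emigrants 101.4.)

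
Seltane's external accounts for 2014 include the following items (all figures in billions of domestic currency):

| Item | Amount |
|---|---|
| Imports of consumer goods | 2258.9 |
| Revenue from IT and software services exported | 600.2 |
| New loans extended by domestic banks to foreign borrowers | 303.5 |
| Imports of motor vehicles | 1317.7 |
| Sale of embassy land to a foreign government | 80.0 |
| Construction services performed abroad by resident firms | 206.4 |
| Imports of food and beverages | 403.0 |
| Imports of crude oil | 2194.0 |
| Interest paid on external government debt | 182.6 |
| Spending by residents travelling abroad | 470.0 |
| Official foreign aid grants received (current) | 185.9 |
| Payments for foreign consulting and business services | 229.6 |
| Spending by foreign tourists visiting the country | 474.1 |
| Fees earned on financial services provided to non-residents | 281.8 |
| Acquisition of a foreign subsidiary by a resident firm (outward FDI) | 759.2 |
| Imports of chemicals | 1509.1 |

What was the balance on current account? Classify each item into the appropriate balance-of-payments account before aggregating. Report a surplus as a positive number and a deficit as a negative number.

-6816.5

Goods: -2194.0 - 1509.1 - 403.0 - 1317.7 - 2258.9 = -7682.7
Services: 206.4 + 281.8 - 470.0 - 229.6 + 474.1 + 600.2 = 862.9
Primary income: -182.6
Secondary income: 185.9
Current account = (-7682.7) + 862.9 + (-182.6) + 185.9 = -6816.5
(Excluded from the current account — financial account: new loans extended by domestic banks to foreign borrowers 303.5, acquisition of a foreign subsidiary by a resident firm (outward FDI) 759.2; capital account: sale of embassy land to a foreign government 80.0.)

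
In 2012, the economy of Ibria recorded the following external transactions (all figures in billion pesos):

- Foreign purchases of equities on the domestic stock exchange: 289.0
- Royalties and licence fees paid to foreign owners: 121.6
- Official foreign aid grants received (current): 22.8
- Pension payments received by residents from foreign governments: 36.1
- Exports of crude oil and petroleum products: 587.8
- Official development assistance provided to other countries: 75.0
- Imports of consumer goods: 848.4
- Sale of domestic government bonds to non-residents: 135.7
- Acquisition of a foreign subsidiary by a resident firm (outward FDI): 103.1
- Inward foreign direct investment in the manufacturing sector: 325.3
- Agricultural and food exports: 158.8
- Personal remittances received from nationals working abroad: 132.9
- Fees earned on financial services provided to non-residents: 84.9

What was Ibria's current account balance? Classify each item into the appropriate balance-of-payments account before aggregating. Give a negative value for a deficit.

-21.7

Goods: -848.4 + 587.8 + 158.8 = -101.8
Services: -121.6 + 84.9 = -36.7
Secondary income: -75.0 + 132.9 + 22.8 + 36.1 = 116.8
Current account = (-101.8) + (-36.7) + 116.8 = -21.7
(Excluded from the current account — financial account: foreign purchases of equities on the domestic stock exchange 289.0, sale of domestic government bonds to non-residents 135.7, acquisition of a foreign subsidiary by a resident firm (outward FDI) 103.1, inward foreign direct investment in the manufacturing sector 325.3.)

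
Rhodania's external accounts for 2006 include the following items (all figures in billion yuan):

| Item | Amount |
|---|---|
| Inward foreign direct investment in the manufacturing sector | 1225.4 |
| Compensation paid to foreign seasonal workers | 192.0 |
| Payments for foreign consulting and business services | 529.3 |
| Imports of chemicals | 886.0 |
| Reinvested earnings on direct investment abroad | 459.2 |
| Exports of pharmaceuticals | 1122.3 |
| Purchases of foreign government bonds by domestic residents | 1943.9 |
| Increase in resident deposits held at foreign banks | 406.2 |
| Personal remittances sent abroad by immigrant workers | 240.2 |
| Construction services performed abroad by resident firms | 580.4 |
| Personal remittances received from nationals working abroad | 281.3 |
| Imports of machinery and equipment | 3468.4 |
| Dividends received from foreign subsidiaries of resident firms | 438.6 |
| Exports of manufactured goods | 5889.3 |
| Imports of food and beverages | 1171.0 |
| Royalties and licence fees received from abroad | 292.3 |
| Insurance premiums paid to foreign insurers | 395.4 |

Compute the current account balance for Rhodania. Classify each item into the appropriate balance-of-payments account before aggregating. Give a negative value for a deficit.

Goods: -3468.4 - 886.0 + 5889.3 + 1122.3 - 1171.0 = 1486.2
Services: 580.4 - 529.3 + 292.3 - 395.4 = -52.0
Primary income: 459.2 + 438.6 - 192.0 = 705.8
Secondary income: -240.2 + 281.3 = 41.1
Current account = 1486.2 + (-52.0) + 705.8 + 41.1 = 2181.1
(Excluded from the current account — financial account: inward foreign direct investment in the manufacturing sector 1225.4, purchases of foreign government bonds by domestic residents 1943.9, increase in resident deposits held at foreign banks 406.2.)

2181.1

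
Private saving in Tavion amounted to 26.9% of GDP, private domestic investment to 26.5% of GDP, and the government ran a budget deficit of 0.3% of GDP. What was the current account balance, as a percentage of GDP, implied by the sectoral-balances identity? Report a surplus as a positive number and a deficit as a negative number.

0.1

By the sectoral-balances identity, CA = (S_private - I) + (T - G).
Private balance = 26.9 - 26.5 = 0.4
Government balance (T - G) = -0.3
CA = 0.4 + (-0.3) = 0.1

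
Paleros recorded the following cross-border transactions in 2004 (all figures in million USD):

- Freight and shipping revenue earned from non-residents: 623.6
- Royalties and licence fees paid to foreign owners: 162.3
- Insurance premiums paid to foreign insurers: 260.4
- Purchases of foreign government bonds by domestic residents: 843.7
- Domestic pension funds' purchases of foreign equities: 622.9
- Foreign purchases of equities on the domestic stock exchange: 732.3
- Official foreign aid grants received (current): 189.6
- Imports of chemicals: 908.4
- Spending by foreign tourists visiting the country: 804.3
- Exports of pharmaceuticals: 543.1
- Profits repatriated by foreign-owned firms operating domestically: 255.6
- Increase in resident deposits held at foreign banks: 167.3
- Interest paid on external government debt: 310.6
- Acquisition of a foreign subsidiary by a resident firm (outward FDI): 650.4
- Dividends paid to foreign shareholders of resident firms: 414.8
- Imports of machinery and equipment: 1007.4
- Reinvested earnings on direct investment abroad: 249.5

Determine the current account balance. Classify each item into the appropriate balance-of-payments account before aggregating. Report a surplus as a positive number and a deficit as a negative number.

-909.4

Goods: 543.1 - 1007.4 - 908.4 = -1372.7
Services: -162.3 + 804.3 + 623.6 - 260.4 = 1005.2
Primary income: -255.6 - 310.6 - 414.8 + 249.5 = -731.5
Secondary income: 189.6
Current account = (-1372.7) + 1005.2 + (-731.5) + 189.6 = -909.4
(Excluded from the current account — financial account: purchases of foreign government bonds by domestic residents 843.7, domestic pension funds' purchases of foreign equities 622.9, foreign purchases of equities on the domestic stock exchange 732.3, increase in resident deposits held at foreign banks 167.3, acquisition of a foreign subsidiary by a resident firm (outward FDI) 650.4.)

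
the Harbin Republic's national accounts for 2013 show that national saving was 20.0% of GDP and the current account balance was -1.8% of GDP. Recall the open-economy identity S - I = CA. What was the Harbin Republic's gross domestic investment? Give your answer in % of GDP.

21.8

I = S - CA = 20.0 - (-1.8) = 21.8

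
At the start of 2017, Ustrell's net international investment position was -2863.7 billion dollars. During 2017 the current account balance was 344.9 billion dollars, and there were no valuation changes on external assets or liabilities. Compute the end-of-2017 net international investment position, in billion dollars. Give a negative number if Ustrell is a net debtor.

-2518.8

With no valuation effects, change in NIIP = current account = 344.9
End-of-year NIIP = -2863.7 + 344.9 = -2518.8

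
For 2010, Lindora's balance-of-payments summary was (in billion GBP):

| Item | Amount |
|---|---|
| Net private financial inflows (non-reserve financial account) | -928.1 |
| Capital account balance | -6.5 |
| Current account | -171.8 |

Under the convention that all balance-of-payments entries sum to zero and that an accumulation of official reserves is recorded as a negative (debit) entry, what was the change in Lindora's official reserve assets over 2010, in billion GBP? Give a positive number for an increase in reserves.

Official reserve transactions balance = -((-171.8) + (-6.5) + (-928.1)) = 1106.4
An accumulation of reserves is recorded as a debit (negative entry), so the change in the stock of reserves is the negative of that balance.
Change in official reserves = -(1106.4) = -1106.4

-1106.4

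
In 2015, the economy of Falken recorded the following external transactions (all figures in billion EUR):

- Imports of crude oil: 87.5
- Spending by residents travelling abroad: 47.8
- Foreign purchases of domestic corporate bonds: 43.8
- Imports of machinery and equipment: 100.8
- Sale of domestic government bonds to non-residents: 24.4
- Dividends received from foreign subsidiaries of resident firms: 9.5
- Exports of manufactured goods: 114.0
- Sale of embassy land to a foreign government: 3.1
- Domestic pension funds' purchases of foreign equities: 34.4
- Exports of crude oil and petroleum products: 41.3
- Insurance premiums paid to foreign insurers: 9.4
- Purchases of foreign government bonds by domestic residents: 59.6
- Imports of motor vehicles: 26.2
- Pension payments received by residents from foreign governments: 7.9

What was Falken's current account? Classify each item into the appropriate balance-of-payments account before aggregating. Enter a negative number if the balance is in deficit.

Goods: -100.8 - 26.2 + 114.0 - 87.5 + 41.3 = -59.2
Services: -47.8 - 9.4 = -57.2
Primary income: 9.5
Secondary income: 7.9
Current account = (-59.2) + (-57.2) + 9.5 + 7.9 = -99.0
(Excluded from the current account — financial account: foreign purchases of domestic corporate bonds 43.8, sale of domestic government bonds to non-residents 24.4, domestic pension funds' purchases of foreign equities 34.4, purchases of foreign government bonds by domestic residents 59.6; capital account: sale of embassy land to a foreign government 3.1.)

-99.0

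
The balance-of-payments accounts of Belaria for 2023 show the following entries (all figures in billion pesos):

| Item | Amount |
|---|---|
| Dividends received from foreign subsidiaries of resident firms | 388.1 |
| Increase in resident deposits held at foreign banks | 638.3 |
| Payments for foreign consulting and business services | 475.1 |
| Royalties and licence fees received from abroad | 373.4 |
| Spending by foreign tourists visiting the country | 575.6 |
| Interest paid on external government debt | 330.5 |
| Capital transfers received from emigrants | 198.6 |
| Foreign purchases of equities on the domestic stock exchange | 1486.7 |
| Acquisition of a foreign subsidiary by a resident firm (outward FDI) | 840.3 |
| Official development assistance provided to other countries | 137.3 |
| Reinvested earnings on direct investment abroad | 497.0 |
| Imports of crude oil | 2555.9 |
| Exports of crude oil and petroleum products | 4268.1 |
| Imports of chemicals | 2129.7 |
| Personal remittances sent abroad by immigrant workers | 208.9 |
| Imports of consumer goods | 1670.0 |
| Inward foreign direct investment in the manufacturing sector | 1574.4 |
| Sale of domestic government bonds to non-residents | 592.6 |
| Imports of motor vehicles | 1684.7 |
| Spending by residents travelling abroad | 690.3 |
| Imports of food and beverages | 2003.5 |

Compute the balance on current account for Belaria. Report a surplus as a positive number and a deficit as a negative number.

-5783.7

Goods: 4268.1 - 2129.7 - 2003.5 - 1670.0 - 2555.9 - 1684.7 = -5775.7
Services: -690.3 + 575.6 + 373.4 - 475.1 = -216.4
Primary income: 497.0 + 388.1 - 330.5 = 554.6
Secondary income: -208.9 - 137.3 = -346.2
Current account = (-5775.7) + (-216.4) + 554.6 + (-346.2) = -5783.7
(Excluded from the current account — financial account: increase in resident deposits held at foreign banks 638.3, foreign purchases of equities on the domestic stock exchange 1486.7, acquisition of a foreign subsidiary by a resident firm (outward FDI) 840.3, inward foreign direct investment in the manufacturing sector 1574.4, sale of domestic government bonds to non-residents 592.6; capital account: capital transfers received from emigrants 198.6.)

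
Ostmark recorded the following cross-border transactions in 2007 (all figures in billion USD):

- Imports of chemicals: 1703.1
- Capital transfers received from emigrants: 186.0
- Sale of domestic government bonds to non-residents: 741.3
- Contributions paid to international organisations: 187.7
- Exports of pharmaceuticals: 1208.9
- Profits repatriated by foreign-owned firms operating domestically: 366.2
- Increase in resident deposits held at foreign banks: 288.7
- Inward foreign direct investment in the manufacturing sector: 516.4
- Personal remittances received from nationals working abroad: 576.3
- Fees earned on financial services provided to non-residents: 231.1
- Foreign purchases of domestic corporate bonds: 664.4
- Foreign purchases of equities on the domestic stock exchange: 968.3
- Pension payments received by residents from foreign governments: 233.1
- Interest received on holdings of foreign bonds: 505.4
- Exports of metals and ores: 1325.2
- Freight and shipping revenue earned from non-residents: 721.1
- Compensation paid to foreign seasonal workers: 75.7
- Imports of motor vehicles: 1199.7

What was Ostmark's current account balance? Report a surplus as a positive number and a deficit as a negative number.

Goods: -1703.1 + 1325.2 - 1199.7 + 1208.9 = -368.7
Services: 721.1 + 231.1 = 952.2
Primary income: -75.7 - 366.2 + 505.4 = 63.5
Secondary income: 576.3 - 187.7 + 233.1 = 621.7
Current account = (-368.7) + 952.2 + 63.5 + 621.7 = 1268.7
(Excluded from the current account — capital account: capital transfers received from emigrants 186.0; financial account: sale of domestic government bonds to non-residents 741.3, increase in resident deposits held at foreign banks 288.7, inward foreign direct investment in the manufacturing sector 516.4, foreign purchases of domestic corporate bonds 664.4, foreign purchases of equities on the domestic stock exchange 968.3.)

1268.7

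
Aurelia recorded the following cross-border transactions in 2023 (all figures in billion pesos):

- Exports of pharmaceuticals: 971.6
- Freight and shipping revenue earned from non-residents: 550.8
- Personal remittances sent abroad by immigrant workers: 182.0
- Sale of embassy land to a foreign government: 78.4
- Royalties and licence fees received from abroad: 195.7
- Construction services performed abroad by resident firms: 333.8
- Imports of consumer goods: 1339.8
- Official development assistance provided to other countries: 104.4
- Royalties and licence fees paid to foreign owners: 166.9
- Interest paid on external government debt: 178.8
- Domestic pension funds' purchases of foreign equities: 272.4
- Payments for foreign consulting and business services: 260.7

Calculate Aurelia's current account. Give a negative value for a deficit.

Goods: -1339.8 + 971.6 = -368.2
Services: 195.7 + 333.8 - 166.9 + 550.8 - 260.7 = 652.7
Primary income: -178.8
Secondary income: -182.0 - 104.4 = -286.4
Current account = (-368.2) + 652.7 + (-178.8) + (-286.4) = -180.7
(Excluded from the current account — capital account: sale of embassy land to a foreign government 78.4; financial account: domestic pension funds' purchases of foreign equities 272.4.)

-180.7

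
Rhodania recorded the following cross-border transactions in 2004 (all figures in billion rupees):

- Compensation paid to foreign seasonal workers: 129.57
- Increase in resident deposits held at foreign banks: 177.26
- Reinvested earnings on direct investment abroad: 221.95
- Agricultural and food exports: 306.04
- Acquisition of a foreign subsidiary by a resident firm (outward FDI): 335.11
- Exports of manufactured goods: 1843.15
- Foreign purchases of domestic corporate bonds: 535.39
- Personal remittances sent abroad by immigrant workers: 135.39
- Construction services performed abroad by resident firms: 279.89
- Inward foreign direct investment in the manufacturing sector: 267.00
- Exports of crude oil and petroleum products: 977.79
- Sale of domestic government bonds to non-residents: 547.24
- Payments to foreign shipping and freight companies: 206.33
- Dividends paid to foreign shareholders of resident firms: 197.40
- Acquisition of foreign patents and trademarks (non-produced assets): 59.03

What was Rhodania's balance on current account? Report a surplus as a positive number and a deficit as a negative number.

2960.13

Goods: 1843.15 + 977.79 + 306.04 = 3126.98
Services: 279.89 - 206.33 = 73.56
Primary income: -129.57 + 221.95 - 197.40 = -105.02
Secondary income: -135.39
Current account = 3126.98 + 73.56 + (-105.02) + (-135.39) = 2960.13
(Excluded from the current account — financial account: increase in resident deposits held at foreign banks 177.26, acquisition of a foreign subsidiary by a resident firm (outward FDI) 335.11, foreign purchases of domestic corporate bonds 535.39, inward foreign direct investment in the manufacturing sector 267.00, sale of domestic government bonds to non-residents 547.24; capital account: acquisition of foreign patents and trademarks (non-produced assets) 59.03.)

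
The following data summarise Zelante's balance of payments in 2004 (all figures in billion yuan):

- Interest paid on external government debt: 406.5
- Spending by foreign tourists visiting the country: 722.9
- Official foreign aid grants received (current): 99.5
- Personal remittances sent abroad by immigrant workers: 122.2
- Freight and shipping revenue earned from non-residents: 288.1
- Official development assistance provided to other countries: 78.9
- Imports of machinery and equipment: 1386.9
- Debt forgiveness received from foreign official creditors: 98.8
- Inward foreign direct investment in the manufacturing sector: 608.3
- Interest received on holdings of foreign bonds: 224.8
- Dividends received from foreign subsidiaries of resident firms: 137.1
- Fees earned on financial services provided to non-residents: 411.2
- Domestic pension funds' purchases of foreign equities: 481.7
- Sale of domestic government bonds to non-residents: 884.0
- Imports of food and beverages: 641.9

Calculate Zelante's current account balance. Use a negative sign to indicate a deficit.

Goods: -641.9 - 1386.9 = -2028.8
Services: 722.9 + 288.1 + 411.2 = 1422.2
Primary income: 224.8 - 406.5 + 137.1 = -44.6
Secondary income: -78.9 + 99.5 - 122.2 = -101.6
Current account = (-2028.8) + 1422.2 + (-44.6) + (-101.6) = -752.8
(Excluded from the current account — capital account: debt forgiveness received from foreign official creditors 98.8; financial account: inward foreign direct investment in the manufacturing sector 608.3, domestic pension funds' purchases of foreign equities 481.7, sale of domestic government bonds to non-residents 884.0.)

-752.8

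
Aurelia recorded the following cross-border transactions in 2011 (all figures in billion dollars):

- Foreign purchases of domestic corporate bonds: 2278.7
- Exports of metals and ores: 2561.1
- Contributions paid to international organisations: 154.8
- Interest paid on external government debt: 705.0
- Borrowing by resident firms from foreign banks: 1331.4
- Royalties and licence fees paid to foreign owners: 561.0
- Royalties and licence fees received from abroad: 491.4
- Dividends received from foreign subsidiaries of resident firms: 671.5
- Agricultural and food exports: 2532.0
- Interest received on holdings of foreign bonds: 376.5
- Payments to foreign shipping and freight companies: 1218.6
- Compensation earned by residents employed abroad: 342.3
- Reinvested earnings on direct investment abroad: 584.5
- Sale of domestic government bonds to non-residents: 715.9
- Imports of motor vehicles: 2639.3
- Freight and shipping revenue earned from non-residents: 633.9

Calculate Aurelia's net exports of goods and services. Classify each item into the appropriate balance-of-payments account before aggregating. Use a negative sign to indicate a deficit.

Goods: -2639.3 + 2532.0 + 2561.1 = 2453.8
Services: -1218.6 + 633.9 - 561.0 + 491.4 = -654.3
Trade balance = 2453.8 + (-654.3) = 1799.5
(Excluded from the trade balance — financial account: foreign purchases of domestic corporate bonds 2278.7, borrowing by resident firms from foreign banks 1331.4, sale of domestic government bonds to non-residents 715.9; secondary income: contributions paid to international organisations 154.8; primary income: interest paid on external government debt 705.0, dividends received from foreign subsidiaries of resident firms 671.5, interest received on holdings of foreign bonds 376.5, compensation earned by residents employed abroad 342.3, reinvested earnings on direct investment abroad 584.5.)

1799.5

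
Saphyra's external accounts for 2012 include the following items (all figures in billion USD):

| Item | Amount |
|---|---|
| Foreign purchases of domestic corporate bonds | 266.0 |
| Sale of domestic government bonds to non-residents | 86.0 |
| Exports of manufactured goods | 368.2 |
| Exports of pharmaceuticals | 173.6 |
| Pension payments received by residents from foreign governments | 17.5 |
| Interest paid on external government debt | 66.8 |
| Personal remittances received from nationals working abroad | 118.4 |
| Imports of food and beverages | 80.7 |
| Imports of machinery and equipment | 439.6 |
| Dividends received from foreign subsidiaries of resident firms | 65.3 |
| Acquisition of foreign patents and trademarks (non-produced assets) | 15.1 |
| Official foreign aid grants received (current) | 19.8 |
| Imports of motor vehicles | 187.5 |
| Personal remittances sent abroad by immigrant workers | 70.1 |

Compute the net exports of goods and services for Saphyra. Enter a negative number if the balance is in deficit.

Goods: 173.6 - 187.5 + 368.2 - 439.6 - 80.7 = -166.0
Trade balance = -166.0 + 0.0 = -166.0
(Excluded from the trade balance — financial account: foreign purchases of domestic corporate bonds 266.0, sale of domestic government bonds to non-residents 86.0; secondary income: pension payments received by residents from foreign governments 17.5, personal remittances received from nationals working abroad 118.4, official foreign aid grants received (current) 19.8, personal remittances sent abroad by immigrant workers 70.1; primary income: interest paid on external government debt 66.8, dividends received from foreign subsidiaries of resident firms 65.3; capital account: acquisition of foreign patents and trademarks (non-produced assets) 15.1.)

-166.0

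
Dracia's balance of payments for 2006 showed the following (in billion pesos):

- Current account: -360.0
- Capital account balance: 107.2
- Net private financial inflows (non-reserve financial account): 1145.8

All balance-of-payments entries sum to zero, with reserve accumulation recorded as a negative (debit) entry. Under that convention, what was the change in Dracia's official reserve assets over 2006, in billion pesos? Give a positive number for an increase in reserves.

Official reserve transactions balance = -((-360.0) + 107.2 + 1145.8) = -893.0
An accumulation of reserves is recorded as a debit (negative entry), so the change in the stock of reserves is the negative of that balance.
Change in official reserves = -(-893.0) = 893.0

893.0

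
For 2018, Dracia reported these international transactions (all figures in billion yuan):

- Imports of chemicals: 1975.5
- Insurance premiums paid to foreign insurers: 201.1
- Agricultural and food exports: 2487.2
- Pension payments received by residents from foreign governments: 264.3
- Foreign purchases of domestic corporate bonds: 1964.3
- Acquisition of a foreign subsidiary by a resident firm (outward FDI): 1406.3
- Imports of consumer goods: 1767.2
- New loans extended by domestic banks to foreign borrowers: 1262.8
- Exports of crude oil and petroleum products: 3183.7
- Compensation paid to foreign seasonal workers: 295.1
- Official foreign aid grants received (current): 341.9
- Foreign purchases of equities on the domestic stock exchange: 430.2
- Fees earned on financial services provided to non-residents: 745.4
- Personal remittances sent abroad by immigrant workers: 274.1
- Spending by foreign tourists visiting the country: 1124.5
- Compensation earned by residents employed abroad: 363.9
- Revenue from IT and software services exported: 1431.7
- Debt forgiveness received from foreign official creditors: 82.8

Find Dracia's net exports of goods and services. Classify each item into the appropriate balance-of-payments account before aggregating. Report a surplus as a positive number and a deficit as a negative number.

Goods: -1767.2 + 2487.2 - 1975.5 + 3183.7 = 1928.2
Services: -201.1 + 1124.5 + 1431.7 + 745.4 = 3100.5
Trade balance = 1928.2 + 3100.5 = 5028.7
(Excluded from the trade balance — secondary income: pension payments received by residents from foreign governments 264.3, official foreign aid grants received (current) 341.9, personal remittances sent abroad by immigrant workers 274.1; financial account: foreign purchases of domestic corporate bonds 1964.3, acquisition of a foreign subsidiary by a resident firm (outward FDI) 1406.3, new loans extended by domestic banks to foreign borrowers 1262.8, foreign purchases of equities on the domestic stock exchange 430.2; primary income: compensation paid to foreign seasonal workers 295.1, compensation earned by residents employed abroad 363.9; capital account: debt forgiveness received from foreign official creditors 82.8.)

5028.7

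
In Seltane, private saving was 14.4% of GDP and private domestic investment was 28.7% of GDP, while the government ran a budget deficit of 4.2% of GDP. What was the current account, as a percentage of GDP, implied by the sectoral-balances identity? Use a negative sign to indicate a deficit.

-18.5

By the sectoral-balances identity, CA = (S_private - I) + (T - G).
Private balance = 14.4 - 28.7 = -14.3
Government balance (T - G) = -4.2
CA = -14.3 + (-4.2) = -18.5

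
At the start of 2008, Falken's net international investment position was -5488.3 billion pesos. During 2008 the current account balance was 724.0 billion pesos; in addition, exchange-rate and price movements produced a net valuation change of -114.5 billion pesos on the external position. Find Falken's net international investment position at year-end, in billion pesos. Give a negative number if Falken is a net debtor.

Change in NIIP = current account + net valuation change = 724.0 + (-114.5) = 609.5
End-of-year NIIP = -5488.3 + 609.5 = -4878.8

-4878.8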